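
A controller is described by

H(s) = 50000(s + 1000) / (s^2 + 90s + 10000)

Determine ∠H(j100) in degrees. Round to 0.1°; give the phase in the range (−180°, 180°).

-84.3°

At s = jω = j100:
zero (s+1000): 1000 + j100 → |·| = √(1000²+100²) = √1010000 ≈ 1005, ∠ = arctan(100/1000) ≈ 5.71°
quadratic: (j100)² + 90·j100 + 10000 = 0 + j9000 → |·| ≈ 9000, ∠ ≈ 90.00°
∠H = 5.71° − 90.00° = -84.29°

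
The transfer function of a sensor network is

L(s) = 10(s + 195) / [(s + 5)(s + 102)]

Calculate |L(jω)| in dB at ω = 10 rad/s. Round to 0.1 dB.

At s = jω = j10:
zero (s+195): 195 + j10 → |·| = √(195²+10²) = √38125 ≈ 195.26, ∠ = arctan(10/195) ≈ 2.94°
pole (s+5): 5 + j10 → |·| = √(5²+10²) = √125 ≈ 11.18, ∠ = arctan(10/5) ≈ 63.43°
pole (s+102): 102 + j10 → |·| = √(102²+10²) = √10504 ≈ 102.49, ∠ = arctan(10/102) ≈ 5.60°
|L| = 10 · 195.26 / 1145.8 ≈ 1.7041
Gain = 20 log₁₀(1.7041) ≈ 4.63 dB

4.6 dB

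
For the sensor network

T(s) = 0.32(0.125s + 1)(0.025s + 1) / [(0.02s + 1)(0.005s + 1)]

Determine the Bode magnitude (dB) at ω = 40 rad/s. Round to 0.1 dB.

At ω = 40 rad/s:
zero (1 + j40·0.125) = 1 + j5 → |·| ≈ 5.099, ∠ ≈ 78.69°
zero (1 + j40·0.025) = 1 + j1 → |·| ≈ 1.4142, ∠ ≈ 45.00°
pole (1 + j40·0.02) = 1 + j0.8 → |·| ≈ 1.2806, ∠ ≈ 38.66°
pole (1 + j40·0.005) = 1 + j0.2 → |·| ≈ 1.0198, ∠ ≈ 11.31°
|T| = 0.32 · 5.099 · 1.4142 / (1.2806 · 1.0198) ≈ 1.7669
Gain = 20 log₁₀(1.7669) ≈ 4.94 dB

4.9 dB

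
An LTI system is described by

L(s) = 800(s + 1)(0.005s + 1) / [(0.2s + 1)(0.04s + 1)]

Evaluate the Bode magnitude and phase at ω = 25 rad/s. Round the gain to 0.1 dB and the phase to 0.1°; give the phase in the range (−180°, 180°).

68.9 dB, -28.9°

At ω = 25 rad/s:
zero (1 + j25·1) = 1 + j25 → |·| ≈ 25.02, ∠ ≈ 87.71°
zero (1 + j25·0.005) = 1 + j0.125 → |·| ≈ 1.0078, ∠ ≈ 7.13°
pole (1 + j25·0.2) = 1 + j5 → |·| ≈ 5.099, ∠ ≈ 78.69°
pole (1 + j25·0.04) = 1 + j1 → |·| ≈ 1.4142, ∠ ≈ 45.00°
|L| = 800 · 25.02 · 1.0078 / (5.099 · 1.4142) ≈ 2797.4
Gain = 20 log₁₀(2797.4) ≈ 68.94 dB
∠L = (87.71° + 7.13°) − (78.69° + 45.00°) = -28.85°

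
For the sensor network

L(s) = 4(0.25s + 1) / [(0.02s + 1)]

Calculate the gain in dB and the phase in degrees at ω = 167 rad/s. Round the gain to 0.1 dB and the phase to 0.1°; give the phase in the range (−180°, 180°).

At ω = 167 rad/s:
zero (1 + j167·0.25) = 1 + j41.75 → |·| ≈ 41.762, ∠ ≈ 88.63°
pole (1 + j167·0.02) = 1 + j3.34 → |·| ≈ 3.4865, ∠ ≈ 73.33°
|L| = 4 · 41.762 / (3.4865) ≈ 47.913
Gain = 20 log₁₀(47.913) ≈ 33.61 dB
∠L = (88.63°) − (73.33°) = 15.30°

33.6 dB, 15.3°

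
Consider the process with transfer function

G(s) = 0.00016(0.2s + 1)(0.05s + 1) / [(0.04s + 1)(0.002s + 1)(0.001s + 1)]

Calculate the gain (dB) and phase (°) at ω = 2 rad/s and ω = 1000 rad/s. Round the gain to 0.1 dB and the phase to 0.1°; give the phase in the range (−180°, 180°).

At ω = 2 rad/s:
zero (1 + j2·0.2) = 1 + j0.4 → |·| ≈ 1.077, ∠ ≈ 21.80°
zero (1 + j2·0.05) = 1 + j0.1 → |·| ≈ 1.005, ∠ ≈ 5.71°
pole (1 + j2·0.04) = 1 + j0.08 → |·| ≈ 1.0032, ∠ ≈ 4.57°
pole (1 + j2·0.002) = 1 + j0.004 → |·| ≈ 1, ∠ ≈ 0.23°
pole (1 + j2·0.001) = 1 + j0.002 → |·| ≈ 1, ∠ ≈ 0.11°
|G| = 0.00016 · 1.077 · 1.005 / (1.0032 · 1 · 1) ≈ 0.00017263
Gain = 20 log₁₀(0.00017263) ≈ -75.26 dB
∠G = (21.80° + 5.71°) − (4.57° + 0.23° + 0.11°) = 22.60°

At ω = 1000 rad/s:
zero (1 + j1000·0.2) = 1 + j200 → |·| ≈ 200, ∠ ≈ 89.71°
zero (1 + j1000·0.05) = 1 + j50 → |·| ≈ 50.01, ∠ ≈ 88.85°
pole (1 + j1000·0.04) = 1 + j40 → |·| ≈ 40.012, ∠ ≈ 88.57°
pole (1 + j1000·0.002) = 1 + j2 → |·| ≈ 2.2361, ∠ ≈ 63.43°
pole (1 + j1000·0.001) = 1 + j1 → |·| ≈ 1.4142, ∠ ≈ 45.00°
|G| = 0.00016 · 200 · 50.01 / (40.012 · 2.2361 · 1.4142) ≈ 0.012648
Gain = 20 log₁₀(0.012648) ≈ -37.96 dB
∠G = (89.71° + 88.85°) − (88.57° + 63.43° + 45.00°) = -18.44°

ω = 2: -75.3 dB, 22.6°; ω = 1000: -38.0 dB, -18.4°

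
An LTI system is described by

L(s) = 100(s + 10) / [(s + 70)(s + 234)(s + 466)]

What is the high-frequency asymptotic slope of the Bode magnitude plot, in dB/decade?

Each pole contributes −20 dB/decade at high frequency; each zero contributes +20 dB/decade.
Net: 1 zero(s) − 3 pole(s) → -40 dB/decade.

-40 dB/decade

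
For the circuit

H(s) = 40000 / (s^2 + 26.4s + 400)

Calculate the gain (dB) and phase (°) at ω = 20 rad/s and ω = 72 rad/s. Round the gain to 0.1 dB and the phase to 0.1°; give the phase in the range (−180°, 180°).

At s = jω = j20:
quadratic: (j20)² + 26.4·j20 + 400 = 0 + j528 → |·| ≈ 528, ∠ ≈ 90.00°
|H| = 40000 / 528 ≈ 75.758
Gain = 20 log₁₀(75.758) ≈ 37.59 dB
∠H = 0.00° − 90.00° = -90.00°

At s = jω = j72:
quadratic: (j72)² + 26.4·j72 + 400 = -4784 + j1900.8 → |·| ≈ 5147.8, ∠ ≈ 158.33°
|H| = 40000 / 5147.8 ≈ 7.7703
Gain = 20 log₁₀(7.7703) ≈ 17.81 dB
∠H = 0.00° − 158.33° = -158.33°

ω = 20: 37.6 dB, -90.0°; ω = 72: 17.8 dB, -158.3°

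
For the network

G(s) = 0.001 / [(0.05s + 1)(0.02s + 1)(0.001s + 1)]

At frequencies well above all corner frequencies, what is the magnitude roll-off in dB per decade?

Each pole contributes −20 dB/decade at high frequency; each zero contributes +20 dB/decade.
Net: 0 zero(s) − 3 pole(s) → -60 dB/decade.

-60 dB/decade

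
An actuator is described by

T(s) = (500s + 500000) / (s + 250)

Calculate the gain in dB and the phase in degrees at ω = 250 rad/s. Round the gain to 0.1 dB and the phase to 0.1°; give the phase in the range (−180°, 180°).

63.3 dB, -31.0°

Substitute s = j250:
Numerator: 500(j250) + 500000 = 500000 + j125000
Denominator: (j250) + 250 = 250 + j250
|N| = √(500000² + 125000²) ≈ 5.1539e+05, ∠N ≈ 14.04°
|D| = √(250² + 250²) ≈ 353.55, ∠D ≈ 45.00°
|T| = 5.1539e+05 / 353.55 ≈ 1457.8
Gain = 20 log₁₀(1457.8) ≈ 63.27 dB
∠T = 14.04° − 45.00° = -30.96°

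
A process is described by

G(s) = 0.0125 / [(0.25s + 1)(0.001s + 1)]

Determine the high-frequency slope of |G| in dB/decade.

Each pole contributes −20 dB/decade at high frequency; each zero contributes +20 dB/decade.
Net: 0 zero(s) − 2 pole(s) → -40 dB/decade.

-40 dB/decade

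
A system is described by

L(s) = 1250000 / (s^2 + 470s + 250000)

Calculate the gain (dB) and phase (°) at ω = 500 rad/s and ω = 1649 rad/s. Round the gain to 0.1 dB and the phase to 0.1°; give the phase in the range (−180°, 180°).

ω = 500: 14.5 dB, -90.0°; ω = 1649: -6.3 dB, -162.6°

At s = jω = j500:
quadratic: (j500)² + 470·j500 + 250000 = 0 + j235000 → |·| ≈ 2.35e+05, ∠ ≈ 90.00°
|L| = 1250000 / 2.35e+05 ≈ 5.3191
Gain = 20 log₁₀(5.3191) ≈ 14.52 dB
∠L = 0.00° − 90.00° = -90.00°

At s = jω = j1649:
quadratic: (j1649)² + 470·j1649 + 250000 = -2469201 + j775030 → |·| ≈ 2.588e+06, ∠ ≈ 162.57°
|L| = 1250000 / 2.588e+06 ≈ 0.483
Gain = 20 log₁₀(0.483) ≈ -6.32 dB
∠L = 0.00° − 162.57° = -162.57°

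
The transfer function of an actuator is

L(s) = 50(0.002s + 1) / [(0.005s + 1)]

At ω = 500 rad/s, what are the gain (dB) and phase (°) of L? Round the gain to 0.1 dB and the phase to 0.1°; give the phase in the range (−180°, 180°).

At ω = 500 rad/s:
zero (1 + j500·0.002) = 1 + j1 → |·| ≈ 1.4142, ∠ ≈ 45.00°
pole (1 + j500·0.005) = 1 + j2.5 → |·| ≈ 2.6926, ∠ ≈ 68.20°
|L| = 50 · 1.4142 / (2.6926) ≈ 26.261
Gain = 20 log₁₀(26.261) ≈ 28.39 dB
∠L = (45.00°) − (68.20°) = -23.20°

28.4 dB, -23.2°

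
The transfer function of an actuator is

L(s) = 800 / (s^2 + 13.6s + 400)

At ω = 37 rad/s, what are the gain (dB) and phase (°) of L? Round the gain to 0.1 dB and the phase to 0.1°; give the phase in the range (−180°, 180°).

-2.7 dB, -152.6°

At s = jω = j37:
quadratic: (j37)² + 13.6·j37 + 400 = -969 + j503.2 → |·| ≈ 1091.9, ∠ ≈ 152.56°
|L| = 800 / 1091.9 ≈ 0.73267
Gain = 20 log₁₀(0.73267) ≈ -2.70 dB
∠L = 0.00° − 152.56° = -152.56°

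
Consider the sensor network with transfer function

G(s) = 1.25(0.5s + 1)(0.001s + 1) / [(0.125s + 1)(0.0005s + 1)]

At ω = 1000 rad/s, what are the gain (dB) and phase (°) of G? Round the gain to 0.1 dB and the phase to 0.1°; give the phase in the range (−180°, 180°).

16.0 dB, 18.8°

At ω = 1000 rad/s:
zero (1 + j1000·0.5) = 1 + j500 → |·| ≈ 500, ∠ ≈ 89.89°
zero (1 + j1000·0.001) = 1 + j1 → |·| ≈ 1.4142, ∠ ≈ 45.00°
pole (1 + j1000·0.125) = 1 + j125 → |·| ≈ 125, ∠ ≈ 89.54°
pole (1 + j1000·0.0005) = 1 + j0.5 → |·| ≈ 1.118, ∠ ≈ 26.57°
|G| = 1.25 · 500 · 1.4142 / (125 · 1.118) ≈ 6.3247
Gain = 20 log₁₀(6.3247) ≈ 16.02 dB
∠G = (89.89° + 45.00°) − (89.54° + 26.57°) = 18.78°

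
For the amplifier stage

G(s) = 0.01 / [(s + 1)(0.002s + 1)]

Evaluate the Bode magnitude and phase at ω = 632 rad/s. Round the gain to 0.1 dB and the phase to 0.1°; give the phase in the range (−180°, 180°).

At ω = 632 rad/s:
pole (1 + j632·1) = 1 + j632 → |·| ≈ 632, ∠ ≈ 89.91°
pole (1 + j632·0.002) = 1 + j1.264 → |·| ≈ 1.6117, ∠ ≈ 51.65°
|G| = 0.01 · 1 / (632 · 1.6117) ≈ 9.8175e-06
Gain = 20 log₁₀(9.8175e-06) ≈ -100.16 dB
∠G = (0°) − (89.91° + 51.65°) = -141.56°

-100.2 dB, -141.6°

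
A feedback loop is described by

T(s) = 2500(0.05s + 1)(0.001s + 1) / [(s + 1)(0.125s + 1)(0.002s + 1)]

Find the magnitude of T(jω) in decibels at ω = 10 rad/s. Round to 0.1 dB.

At ω = 10 rad/s:
zero (1 + j10·0.05) = 1 + j0.5 → |·| ≈ 1.118, ∠ ≈ 26.57°
zero (1 + j10·0.001) = 1 + j0.01 → |·| ≈ 1, ∠ ≈ 0.57°
pole (1 + j10·1) = 1 + j10 → |·| ≈ 10.05, ∠ ≈ 84.29°
pole (1 + j10·0.125) = 1 + j1.25 → |·| ≈ 1.6008, ∠ ≈ 51.34°
pole (1 + j10·0.002) = 1 + j0.02 → |·| ≈ 1.0002, ∠ ≈ 1.15°
|T| = 2500 · 1.118 · 1 / (10.05 · 1.6008 · 1.0002) ≈ 173.7
Gain = 20 log₁₀(173.7) ≈ 44.80 dB

44.8 dB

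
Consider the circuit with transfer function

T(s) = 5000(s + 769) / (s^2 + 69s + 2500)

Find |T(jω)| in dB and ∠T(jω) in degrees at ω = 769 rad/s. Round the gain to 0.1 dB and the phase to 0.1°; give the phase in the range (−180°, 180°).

19.3 dB, -129.9°

At s = jω = j769:
zero (s+769): 769 + j769 → |·| = √(769²+769²) = √1182722 ≈ 1087.5, ∠ = arctan(769/769) ≈ 45.00°
quadratic: (j769)² + 69·j769 + 2500 = -588861 + j53061 → |·| ≈ 5.9125e+05, ∠ ≈ 174.85°
|T| = 5000 · 1087.5 / 5.9125e+05 ≈ 9.1966
Gain = 20 log₁₀(9.1966) ≈ 19.27 dB
∠T = 45.00° − 174.85° = -129.85°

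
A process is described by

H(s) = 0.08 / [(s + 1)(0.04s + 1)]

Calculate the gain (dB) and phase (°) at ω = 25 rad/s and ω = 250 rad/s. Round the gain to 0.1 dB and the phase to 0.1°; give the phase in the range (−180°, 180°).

At ω = 25 rad/s:
pole (1 + j25·1) = 1 + j25 → |·| ≈ 25.02, ∠ ≈ 87.71°
pole (1 + j25·0.04) = 1 + j1 → |·| ≈ 1.4142, ∠ ≈ 45.00°
|H| = 0.08 · 1 / (25.02 · 1.4142) ≈ 0.002261
Gain = 20 log₁₀(0.002261) ≈ -52.91 dB
∠H = (0°) − (87.71° + 45.00°) = -132.71°

At ω = 250 rad/s:
pole (1 + j250·1) = 1 + j250 → |·| ≈ 250, ∠ ≈ 89.77°
pole (1 + j250·0.04) = 1 + j10 → |·| ≈ 10.05, ∠ ≈ 84.29°
|H| = 0.08 · 1 / (250 · 10.05) ≈ 3.1841e-05
Gain = 20 log₁₀(3.1841e-05) ≈ -89.94 dB
∠H = (0°) − (89.77° + 84.29°) = -174.06°

ω = 25: -52.9 dB, -132.7°; ω = 250: -89.9 dB, -174.1°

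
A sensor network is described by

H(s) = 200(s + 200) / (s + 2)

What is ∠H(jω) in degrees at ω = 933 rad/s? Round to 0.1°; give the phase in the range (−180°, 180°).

At s = jω = j933:
zero (s+200): 200 + j933 → |·| = √(200²+933²) = √910489 ≈ 954.2, ∠ = arctan(933/200) ≈ 77.90°
pole (s+2): 2 + j933 → |·| = √(2²+933²) = √870493 ≈ 933, ∠ = arctan(933/2) ≈ 89.88°
∠H = 77.90° − 89.88° = -11.98°

-12.0°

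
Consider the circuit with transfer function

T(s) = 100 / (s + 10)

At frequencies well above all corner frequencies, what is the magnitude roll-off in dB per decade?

Each pole contributes −20 dB/decade at high frequency; each zero contributes +20 dB/decade.
Net: 0 zero(s) − 1 pole(s) → -20 dB/decade.

-20 dB/decade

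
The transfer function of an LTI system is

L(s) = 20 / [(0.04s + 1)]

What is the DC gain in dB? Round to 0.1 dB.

26.0 dB

L(0) = 20 · 1 / 1 = 20
20 log₁₀(20) ≈ 26.02 dB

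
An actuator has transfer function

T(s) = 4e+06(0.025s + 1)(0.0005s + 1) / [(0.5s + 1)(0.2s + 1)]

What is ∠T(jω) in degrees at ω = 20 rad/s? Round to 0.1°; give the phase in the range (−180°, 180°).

-133.1°

At ω = 20 rad/s:
zero (1 + j20·0.025) = 1 + j0.5 → |·| ≈ 1.118, ∠ ≈ 26.57°
zero (1 + j20·0.0005) = 1 + j0.01 → |·| ≈ 1, ∠ ≈ 0.57°
pole (1 + j20·0.5) = 1 + j10 → |·| ≈ 10.05, ∠ ≈ 84.29°
pole (1 + j20·0.2) = 1 + j4 → |·| ≈ 4.1231, ∠ ≈ 75.96°
∠T = (26.57° + 0.57°) − (84.29° + 75.96°) = -133.11°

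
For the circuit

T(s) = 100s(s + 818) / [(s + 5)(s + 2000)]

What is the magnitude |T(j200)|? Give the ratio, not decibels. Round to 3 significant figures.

At s = jω = j200:
zero (s+818): 818 + j200 → |·| = √(818²+200²) = √709124 ≈ 842.1, ∠ = arctan(200/818) ≈ 13.74°
zero at origin: s = j200 → |·| = 200, ∠ = 90.00°
pole (s+5): 5 + j200 → |·| = √(5²+200²) = √40025 ≈ 200.06, ∠ = arctan(200/5) ≈ 88.57°
pole (s+2000): 2000 + j200 → |·| = √(2000²+200²) = √4040000 ≈ 2010, ∠ = arctan(200/2000) ≈ 5.71°
|T| = 100 · 1.6842e+05 / 4.0212e+05 ≈ 41.883

41.9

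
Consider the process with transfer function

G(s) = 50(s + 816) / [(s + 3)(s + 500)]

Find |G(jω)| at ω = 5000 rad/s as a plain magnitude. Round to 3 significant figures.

At s = jω = j5000:
zero (s+816): 816 + j5000 → |·| = √(816²+5000²) = √25665856 ≈ 5066.1, ∠ = arctan(5000/816) ≈ 80.73°
pole (s+3): 3 + j5000 → |·| = √(3²+5000²) = √25000009 ≈ 5000, ∠ = arctan(5000/3) ≈ 89.97°
pole (s+500): 500 + j5000 → |·| = √(500²+5000²) = √25250000 ≈ 5024.9, ∠ = arctan(5000/500) ≈ 84.29°
|G| = 50 · 5066.1 / 2.5124e+07 ≈ 0.010082

0.0101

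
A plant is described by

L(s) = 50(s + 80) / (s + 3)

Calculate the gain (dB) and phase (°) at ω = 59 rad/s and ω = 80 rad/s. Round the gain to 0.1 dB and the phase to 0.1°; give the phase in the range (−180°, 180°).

ω = 59: 38.5 dB, -50.7°; ω = 80: 37.0 dB, -42.9°

At s = jω = j59:
zero (s+80): 80 + j59 → |·| = √(80²+59²) = √9881 ≈ 99.403, ∠ = arctan(59/80) ≈ 36.41°
pole (s+3): 3 + j59 → |·| = √(3²+59²) = √3490 ≈ 59.076, ∠ = arctan(59/3) ≈ 87.09°
|L| = 50 · 99.403 / 59.076 ≈ 84.131
Gain = 20 log₁₀(84.131) ≈ 38.50 dB
∠L = 36.41° − 87.09° = -50.68°

At s = jω = j80:
zero (s+80): 80 + j80 → |·| = √(80²+80²) = √12800 ≈ 113.14, ∠ = arctan(80/80) ≈ 45.00°
pole (s+3): 3 + j80 → |·| = √(3²+80²) = √6409 ≈ 80.056, ∠ = arctan(80/3) ≈ 87.85°
|L| = 50 · 113.14 / 80.056 ≈ 70.663
Gain = 20 log₁₀(70.663) ≈ 36.98 dB
∠L = 45.00° − 87.85° = -42.85°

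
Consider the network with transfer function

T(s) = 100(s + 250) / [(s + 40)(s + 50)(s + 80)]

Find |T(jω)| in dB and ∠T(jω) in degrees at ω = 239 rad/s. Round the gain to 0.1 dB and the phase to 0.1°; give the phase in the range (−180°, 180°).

At s = jω = j239:
zero (s+250): 250 + j239 → |·| = √(250²+239²) = √119621 ≈ 345.86, ∠ = arctan(239/250) ≈ 43.71°
pole (s+40): 40 + j239 → |·| = √(40²+239²) = √58721 ≈ 242.32, ∠ = arctan(239/40) ≈ 80.50°
pole (s+50): 50 + j239 → |·| = √(50²+239²) = √59621 ≈ 244.17, ∠ = arctan(239/50) ≈ 78.18°
pole (s+80): 80 + j239 → |·| = √(80²+239²) = √63521 ≈ 252.03, ∠ = arctan(239/80) ≈ 71.49°
|T| = 100 · 345.86 / 1.4912e+07 ≈ 0.0023193
Gain = 20 log₁₀(0.0023193) ≈ -52.69 dB
∠T = 43.71° − 230.17° = -186.46° ≡ 173.54° (principal value)

-52.7 dB, 173.5°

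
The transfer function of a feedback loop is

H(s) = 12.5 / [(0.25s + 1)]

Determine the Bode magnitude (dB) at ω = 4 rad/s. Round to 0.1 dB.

At ω = 4 rad/s:
pole (1 + j4·0.25) = 1 + j1 → |·| ≈ 1.4142, ∠ ≈ 45.00°
|H| = 12.5 · 1 / (1.4142) ≈ 8.8389
Gain = 20 log₁₀(8.8389) ≈ 18.93 dB

18.9 dB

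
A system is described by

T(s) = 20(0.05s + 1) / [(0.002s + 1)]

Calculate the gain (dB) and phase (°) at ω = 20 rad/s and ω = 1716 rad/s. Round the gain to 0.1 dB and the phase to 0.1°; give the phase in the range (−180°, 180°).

ω = 20: 29.0 dB, 42.7°; ω = 1716: 53.6 dB, 15.6°

At ω = 20 rad/s:
zero (1 + j20·0.05) = 1 + j1 → |·| ≈ 1.4142, ∠ ≈ 45.00°
pole (1 + j20·0.002) = 1 + j0.04 → |·| ≈ 1.0008, ∠ ≈ 2.29°
|T| = 20 · 1.4142 / (1.0008) ≈ 28.261
Gain = 20 log₁₀(28.261) ≈ 29.02 dB
∠T = (45.00°) − (2.29°) = 42.71°

At ω = 1716 rad/s:
zero (1 + j1716·0.05) = 1 + j85.8 → |·| ≈ 85.806, ∠ ≈ 89.33°
pole (1 + j1716·0.002) = 1 + j3.432 → |·| ≈ 3.5747, ∠ ≈ 73.76°
|T| = 20 · 85.806 / (3.5747) ≈ 480.07
Gain = 20 log₁₀(480.07) ≈ 53.63 dB
∠T = (89.33°) − (73.76°) = 15.57°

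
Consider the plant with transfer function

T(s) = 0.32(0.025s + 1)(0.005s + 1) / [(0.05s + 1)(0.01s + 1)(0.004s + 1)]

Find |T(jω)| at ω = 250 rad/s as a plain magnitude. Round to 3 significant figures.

0.0679

At ω = 250 rad/s:
zero (1 + j250·0.025) = 1 + j6.25 → |·| ≈ 6.3295, ∠ ≈ 80.91°
zero (1 + j250·0.005) = 1 + j1.25 → |·| ≈ 1.6008, ∠ ≈ 51.34°
pole (1 + j250·0.05) = 1 + j12.5 → |·| ≈ 12.54, ∠ ≈ 85.43°
pole (1 + j250·0.01) = 1 + j2.5 → |·| ≈ 2.6926, ∠ ≈ 68.20°
pole (1 + j250·0.004) = 1 + j1 → |·| ≈ 1.4142, ∠ ≈ 45.00°
|T| = 0.32 · 6.3295 · 1.6008 / (12.54 · 2.6926 · 1.4142) ≈ 0.067901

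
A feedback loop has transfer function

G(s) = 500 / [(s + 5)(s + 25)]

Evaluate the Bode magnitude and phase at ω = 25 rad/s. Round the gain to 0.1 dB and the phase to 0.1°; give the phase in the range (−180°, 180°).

At s = jω = j25:
pole (s+5): 5 + j25 → |·| = √(5²+25²) = √650 ≈ 25.495, ∠ = arctan(25/5) ≈ 78.69°
pole (s+25): 25 + j25 → |·| = √(25²+25²) = √1250 ≈ 35.355, ∠ = arctan(25/25) ≈ 45.00°
|G| = 500 / 901.38 ≈ 0.55471
Gain = 20 log₁₀(0.55471) ≈ -5.12 dB
∠G = 0.00° − 123.69° = -123.69°

-5.1 dB, -123.7°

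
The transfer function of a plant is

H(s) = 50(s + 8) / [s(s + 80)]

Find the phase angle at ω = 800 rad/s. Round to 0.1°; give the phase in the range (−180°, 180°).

-84.9°

At s = jω = j800:
zero (s+8): 8 + j800 → |·| = √(8²+800²) = √640064 ≈ 800.04, ∠ = arctan(800/8) ≈ 89.43°
pole (s+80): 80 + j800 → |·| = √(80²+800²) = √646400 ≈ 803.99, ∠ = arctan(800/80) ≈ 84.29°
pole at origin: |s| = 800, ∠ = 90.00° (in denominator)
∠H = 89.43° − 174.29° = -84.86°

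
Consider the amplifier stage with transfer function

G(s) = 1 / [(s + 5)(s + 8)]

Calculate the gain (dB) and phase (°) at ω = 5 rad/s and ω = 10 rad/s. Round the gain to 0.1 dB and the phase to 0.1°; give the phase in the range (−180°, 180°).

ω = 5: -36.5 dB, -77.0°; ω = 10: -43.1 dB, -114.8°

At s = jω = j5:
pole (s+5): 5 + j5 → |·| = √(5²+5²) = √50 ≈ 7.0711, ∠ = arctan(5/5) ≈ 45.00°
pole (s+8): 8 + j5 → |·| = √(8²+5²) = √89 ≈ 9.434, ∠ = arctan(5/8) ≈ 32.01°
|G| = 1 / 66.709 ≈ 0.01499
Gain = 20 log₁₀(0.01499) ≈ -36.48 dB
∠G = 0.00° − 77.01° = -77.01°

At s = jω = j10:
pole (s+5): 5 + j10 → |·| = √(5²+10²) = √125 ≈ 11.18, ∠ = arctan(10/5) ≈ 63.43°
pole (s+8): 8 + j10 → |·| = √(8²+10²) = √164 ≈ 12.806, ∠ = arctan(10/8) ≈ 51.34°
|G| = 1 / 143.17 ≈ 0.0069847
Gain = 20 log₁₀(0.0069847) ≈ -43.12 dB
∠G = 0.00° − 114.77° = -114.77°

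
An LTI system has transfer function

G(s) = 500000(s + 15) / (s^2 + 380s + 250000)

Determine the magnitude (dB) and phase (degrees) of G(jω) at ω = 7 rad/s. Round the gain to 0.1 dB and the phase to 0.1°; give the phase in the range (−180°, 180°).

At s = jω = j7:
zero (s+15): 15 + j7 → |·| = √(15²+7²) = √274 ≈ 16.553, ∠ = arctan(7/15) ≈ 25.02°
quadratic: (j7)² + 380·j7 + 250000 = 249951 + j2660 → |·| ≈ 2.4997e+05, ∠ ≈ 0.61°
|G| = 500000 · 16.553 / 2.4997e+05 ≈ 33.11
Gain = 20 log₁₀(33.11) ≈ 30.40 dB
∠G = 25.02° − 0.61° = 24.41°

30.4 dB, 24.4°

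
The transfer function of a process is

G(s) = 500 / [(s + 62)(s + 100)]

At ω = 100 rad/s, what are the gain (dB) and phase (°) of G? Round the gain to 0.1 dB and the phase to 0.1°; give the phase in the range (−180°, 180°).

At s = jω = j100:
pole (s+62): 62 + j100 → |·| = √(62²+100²) = √13844 ≈ 117.66, ∠ = arctan(100/62) ≈ 58.20°
pole (s+100): 100 + j100 → |·| = √(100²+100²) = √20000 ≈ 141.42, ∠ = arctan(100/100) ≈ 45.00°
|G| = 500 / 16639 ≈ 0.03005
Gain = 20 log₁₀(0.03005) ≈ -30.44 dB
∠G = 0.00° − 103.20° = -103.20°

-30.4 dB, -103.2°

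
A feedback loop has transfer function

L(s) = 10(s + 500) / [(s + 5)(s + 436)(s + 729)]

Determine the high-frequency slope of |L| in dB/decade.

Each pole contributes −20 dB/decade at high frequency; each zero contributes +20 dB/decade.
Net: 1 zero(s) − 3 pole(s) → -40 dB/decade.

-40 dB/decade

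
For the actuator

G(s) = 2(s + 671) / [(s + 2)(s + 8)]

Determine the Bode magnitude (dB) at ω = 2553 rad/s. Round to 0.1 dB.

At s = jω = j2553:
zero (s+671): 671 + j2553 → |·| = √(671²+2553²) = √6968050 ≈ 2639.7, ∠ = arctan(2553/671) ≈ 75.27°
pole (s+2): 2 + j2553 → |·| = √(2²+2553²) = √6517813 ≈ 2553, ∠ = arctan(2553/2) ≈ 89.96°
pole (s+8): 8 + j2553 → |·| = √(8²+2553²) = √6517873 ≈ 2553, ∠ = arctan(2553/8) ≈ 89.82°
|G| = 2 · 2639.7 / 6.5178e+06 ≈ 0.00081
Gain = 20 log₁₀(0.00081) ≈ -61.83 dB

-61.8 dB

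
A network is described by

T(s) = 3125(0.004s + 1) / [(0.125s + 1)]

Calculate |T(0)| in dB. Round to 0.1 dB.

69.9 dB

T(0) = 3125 · 1 / 1 = 3125
20 log₁₀(3125) ≈ 69.90 dB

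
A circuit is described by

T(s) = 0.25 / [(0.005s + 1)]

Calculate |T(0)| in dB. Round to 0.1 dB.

T(0) = 0.25 · 1 / 1 = 0.25
20 log₁₀(0.25) ≈ -12.04 dB

-12.0 dB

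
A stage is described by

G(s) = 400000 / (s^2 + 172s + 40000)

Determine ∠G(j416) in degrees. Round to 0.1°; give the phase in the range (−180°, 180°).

At s = jω = j416:
quadratic: (j416)² + 172·j416 + 40000 = -133056 + j71552 → |·| ≈ 1.5107e+05, ∠ ≈ 151.73°
∠G = 0.00° − 151.73° = -151.73°

-151.7°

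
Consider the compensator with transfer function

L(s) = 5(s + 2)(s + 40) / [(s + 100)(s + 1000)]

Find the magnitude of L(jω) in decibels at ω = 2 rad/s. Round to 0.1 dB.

-44.9 dB

At s = jω = j2:
zero (s+2): 2 + j2 → |·| = √(2²+2²) = √8 ≈ 2.8284, ∠ = arctan(2/2) ≈ 45.00°
zero (s+40): 40 + j2 → |·| = √(40²+2²) = √1604 ≈ 40.05, ∠ = arctan(2/40) ≈ 2.86°
pole (s+100): 100 + j2 → |·| = √(100²+2²) = √10004 ≈ 100.02, ∠ = arctan(2/100) ≈ 1.15°
pole (s+1000): 1000 + j2 → |·| = √(1000²+2²) = √1000004 ≈ 1000, ∠ = arctan(2/1000) ≈ 0.11°
|L| = 5 · 113.28 / 1.0002e+05 ≈ 0.0056629
Gain = 20 log₁₀(0.0056629) ≈ -44.94 dB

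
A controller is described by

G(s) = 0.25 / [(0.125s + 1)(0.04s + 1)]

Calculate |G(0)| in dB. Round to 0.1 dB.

-12.0 dB

G(0) = 0.25 · 1 / 1 = 0.25
20 log₁₀(0.25) ≈ -12.04 dB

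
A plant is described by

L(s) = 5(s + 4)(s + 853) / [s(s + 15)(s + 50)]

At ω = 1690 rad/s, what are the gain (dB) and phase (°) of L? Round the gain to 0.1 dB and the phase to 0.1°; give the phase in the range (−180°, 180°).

At s = jω = j1690:
zero (s+4): 4 + j1690 → |·| = √(4²+1690²) = √2856116 ≈ 1690, ∠ = arctan(1690/4) ≈ 89.86°
zero (s+853): 853 + j1690 → |·| = √(853²+1690²) = √3583709 ≈ 1893.1, ∠ = arctan(1690/853) ≈ 63.22°
pole (s+15): 15 + j1690 → |·| = √(15²+1690²) = √2856325 ≈ 1690.1, ∠ = arctan(1690/15) ≈ 89.49°
pole (s+50): 50 + j1690 → |·| = √(50²+1690²) = √2858600 ≈ 1690.7, ∠ = arctan(1690/50) ≈ 88.31°
pole at origin: |s| = 1690, ∠ = 90.00° (in denominator)
|L| = 5 · 3.1993e+06 / 4.8291e+09 ≈ 0.0033125
Gain = 20 log₁₀(0.0033125) ≈ -49.60 dB
∠L = 153.08° − 267.80° = -114.72°

-49.6 dB, -114.7°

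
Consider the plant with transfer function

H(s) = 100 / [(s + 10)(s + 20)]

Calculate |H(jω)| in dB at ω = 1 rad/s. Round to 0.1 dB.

-6.1 dB

At s = jω = j1:
pole (s+10): 10 + j1 → |·| = √(10²+1²) = √101 ≈ 10.05, ∠ = arctan(1/10) ≈ 5.71°
pole (s+20): 20 + j1 → |·| = √(20²+1²) = √401 ≈ 20.025, ∠ = arctan(1/20) ≈ 2.86°
|H| = 100 / 201.25 ≈ 0.49689
Gain = 20 log₁₀(0.49689) ≈ -6.07 dB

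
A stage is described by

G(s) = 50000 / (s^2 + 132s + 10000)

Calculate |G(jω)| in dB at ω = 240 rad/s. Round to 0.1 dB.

At s = jω = j240:
quadratic: (j240)² + 132·j240 + 10000 = -47600 + j31680 → |·| ≈ 57179, ∠ ≈ 146.35°
|G| = 50000 / 57179 ≈ 0.87445
Gain = 20 log₁₀(0.87445) ≈ -1.17 dB

-1.2 dB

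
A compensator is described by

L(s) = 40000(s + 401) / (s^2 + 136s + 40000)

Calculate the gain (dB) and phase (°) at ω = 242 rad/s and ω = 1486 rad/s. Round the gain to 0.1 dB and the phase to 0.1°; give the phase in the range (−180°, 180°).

At s = jω = j242:
zero (s+401): 401 + j242 → |·| = √(401²+242²) = √219365 ≈ 468.36, ∠ = arctan(242/401) ≈ 31.11°
quadratic: (j242)² + 136·j242 + 40000 = -18564 + j32912 → |·| ≈ 37787, ∠ ≈ 119.43°
|L| = 40000 · 468.36 / 37787 ≈ 495.79
Gain = 20 log₁₀(495.79) ≈ 53.91 dB
∠L = 31.11° − 119.43° = -88.32°

At s = jω = j1486:
zero (s+401): 401 + j1486 → |·| = √(401²+1486²) = √2368997 ≈ 1539.2, ∠ = arctan(1486/401) ≈ 74.90°
quadratic: (j1486)² + 136·j1486 + 40000 = -2168196 + j202096 → |·| ≈ 2.1776e+06, ∠ ≈ 174.67°
|L| = 40000 · 1539.2 / 2.1776e+06 ≈ 28.273
Gain = 20 log₁₀(28.273) ≈ 29.03 dB
∠L = 74.90° − 174.67° = -99.77°

ω = 242: 53.9 dB, -88.3°; ω = 1486: 29.0 dB, -99.8°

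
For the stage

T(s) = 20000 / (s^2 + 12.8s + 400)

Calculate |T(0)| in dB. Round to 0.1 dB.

34.0 dB

T(0) = 20000 / 400 = 50
20 log₁₀(50) ≈ 33.98 dB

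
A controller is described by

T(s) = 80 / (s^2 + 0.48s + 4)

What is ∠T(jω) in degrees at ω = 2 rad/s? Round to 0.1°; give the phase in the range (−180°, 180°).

At s = jω = j2:
quadratic: (j2)² + 0.48·j2 + 4 = 0 + j0.96 → |·| ≈ 0.96, ∠ ≈ 90.00°
∠T = 0.00° − 90.00° = -90.00°

-90.0°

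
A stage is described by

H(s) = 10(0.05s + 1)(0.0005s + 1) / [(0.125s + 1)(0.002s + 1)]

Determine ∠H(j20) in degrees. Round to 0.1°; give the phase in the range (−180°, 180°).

At ω = 20 rad/s:
zero (1 + j20·0.05) = 1 + j1 → |·| ≈ 1.4142, ∠ ≈ 45.00°
zero (1 + j20·0.0005) = 1 + j0.01 → |·| ≈ 1, ∠ ≈ 0.57°
pole (1 + j20·0.125) = 1 + j2.5 → |·| ≈ 2.6926, ∠ ≈ 68.20°
pole (1 + j20·0.002) = 1 + j0.04 → |·| ≈ 1.0008, ∠ ≈ 2.29°
∠H = (45.00° + 0.57°) − (68.20° + 2.29°) = -24.92°

-24.9°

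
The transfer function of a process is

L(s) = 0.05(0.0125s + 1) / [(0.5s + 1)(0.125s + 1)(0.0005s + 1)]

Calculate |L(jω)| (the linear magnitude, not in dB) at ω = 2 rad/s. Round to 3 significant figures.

0.0343

At ω = 2 rad/s:
zero (1 + j2·0.0125) = 1 + j0.025 → |·| ≈ 1.0003, ∠ ≈ 1.43°
pole (1 + j2·0.5) = 1 + j1 → |·| ≈ 1.4142, ∠ ≈ 45.00°
pole (1 + j2·0.125) = 1 + j0.25 → |·| ≈ 1.0308, ∠ ≈ 14.04°
pole (1 + j2·0.0005) = 1 + j0.001 → |·| ≈ 1, ∠ ≈ 0.06°
|L| = 0.05 · 1.0003 / (1.4142 · 1.0308 · 1) ≈ 0.03431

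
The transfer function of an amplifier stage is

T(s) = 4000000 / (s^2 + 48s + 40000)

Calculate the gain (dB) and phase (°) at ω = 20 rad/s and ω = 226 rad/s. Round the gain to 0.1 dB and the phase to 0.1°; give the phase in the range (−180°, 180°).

At s = jω = j20:
quadratic: (j20)² + 48·j20 + 40000 = 39600 + j960 → |·| ≈ 39612, ∠ ≈ 1.39°
|T| = 4000000 / 39612 ≈ 100.98
Gain = 20 log₁₀(100.98) ≈ 40.08 dB
∠T = 0.00° − 1.39° = -1.39°

At s = jω = j226:
quadratic: (j226)² + 48·j226 + 40000 = -11076 + j10848 → |·| ≈ 15503, ∠ ≈ 135.60°
|T| = 4000000 / 15503 ≈ 258.01
Gain = 20 log₁₀(258.01) ≈ 48.23 dB
∠T = 0.00° − 135.60° = -135.60°

ω = 20: 40.1 dB, -1.4°; ω = 226: 48.2 dB, -135.6°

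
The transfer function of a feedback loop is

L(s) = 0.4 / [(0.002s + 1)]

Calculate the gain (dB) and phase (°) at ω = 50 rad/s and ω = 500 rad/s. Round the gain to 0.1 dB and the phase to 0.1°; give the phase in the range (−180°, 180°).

ω = 50: -8.0 dB, -5.7°; ω = 500: -11.0 dB, -45.0°

At ω = 50 rad/s:
pole (1 + j50·0.002) = 1 + j0.1 → |·| ≈ 1.005, ∠ ≈ 5.71°
|L| = 0.4 · 1 / (1.005) ≈ 0.39801
Gain = 20 log₁₀(0.39801) ≈ -8.00 dB
∠L = (0°) − (5.71°) = -5.71°

At ω = 500 rad/s:
pole (1 + j500·0.002) = 1 + j1 → |·| ≈ 1.4142, ∠ ≈ 45.00°
|L| = 0.4 · 1 / (1.4142) ≈ 0.28285
Gain = 20 log₁₀(0.28285) ≈ -10.97 dB
∠L = (0°) − (45.00°) = -45.00°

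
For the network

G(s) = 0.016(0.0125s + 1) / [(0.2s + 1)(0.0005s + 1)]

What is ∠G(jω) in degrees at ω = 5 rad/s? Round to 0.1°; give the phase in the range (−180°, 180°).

-41.6°

At ω = 5 rad/s:
zero (1 + j5·0.0125) = 1 + j0.0625 → |·| ≈ 1.002, ∠ ≈ 3.58°
pole (1 + j5·0.2) = 1 + j1 → |·| ≈ 1.4142, ∠ ≈ 45.00°
pole (1 + j5·0.0005) = 1 + j0.0025 → |·| ≈ 1, ∠ ≈ 0.14°
∠G = (3.58°) − (45.00° + 0.14°) = -41.56°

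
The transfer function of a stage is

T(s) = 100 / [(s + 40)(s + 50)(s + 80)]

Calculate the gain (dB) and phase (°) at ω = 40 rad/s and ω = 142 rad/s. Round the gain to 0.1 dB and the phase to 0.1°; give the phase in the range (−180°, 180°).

ω = 40: -70.2 dB, -110.2°; ω = 142: -91.2 dB, 154.5°

At s = jω = j40:
pole (s+40): 40 + j40 → |·| = √(40²+40²) = √3200 ≈ 56.569, ∠ = arctan(40/40) ≈ 45.00°
pole (s+50): 50 + j40 → |·| = √(50²+40²) = √4100 ≈ 64.031, ∠ = arctan(40/50) ≈ 38.66°
pole (s+80): 80 + j40 → |·| = √(80²+40²) = √8000 ≈ 89.443, ∠ = arctan(40/80) ≈ 26.57°
|T| = 100 / 3.2398e+05 ≈ 0.00030866
Gain = 20 log₁₀(0.00030866) ≈ -70.21 dB
∠T = 0.00° − 110.23° = -110.23°

At s = jω = j142:
pole (s+40): 40 + j142 → |·| = √(40²+142²) = √21764 ≈ 147.53, ∠ = arctan(142/40) ≈ 74.27°
pole (s+50): 50 + j142 → |·| = √(50²+142²) = √22664 ≈ 150.55, ∠ = arctan(142/50) ≈ 70.60°
pole (s+80): 80 + j142 → |·| = √(80²+142²) = √26564 ≈ 162.98, ∠ = arctan(142/80) ≈ 60.60°
|T| = 100 / 3.6199e+06 ≈ 2.7625e-05
Gain = 20 log₁₀(2.7625e-05) ≈ -91.17 dB
∠T = 0.00° − 205.47° = -205.47° ≡ 154.53° (principal value)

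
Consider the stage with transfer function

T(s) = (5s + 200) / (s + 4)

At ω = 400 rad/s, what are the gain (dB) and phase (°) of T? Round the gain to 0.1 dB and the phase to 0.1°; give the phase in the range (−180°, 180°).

Substitute s = j400:
Numerator: 5(j400) + 200 = 200 + j2000
Denominator: (j400) + 4 = 4 + j400
|N| = √(200² + 2000²) ≈ 2010, ∠N ≈ 84.29°
|D| = √(4² + 400²) ≈ 400.02, ∠D ≈ 89.43°
|T| = 2010 / 400.02 ≈ 5.0247
Gain = 20 log₁₀(5.0247) ≈ 14.02 dB
∠T = 84.29° − 89.43° = -5.14°

14.0 dB, -5.1°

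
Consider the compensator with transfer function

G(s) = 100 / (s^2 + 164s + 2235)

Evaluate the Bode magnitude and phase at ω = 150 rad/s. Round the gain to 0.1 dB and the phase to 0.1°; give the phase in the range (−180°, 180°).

Substitute s = j150:
Numerator: 100 = 100 + j0
Denominator: (j150)^2 + 164(j150) + 2235 = -20265 + j24600
|N| = √(100² + 0²) ≈ 100, ∠N ≈ 0.00°
|D| = √(20265² + 24600²) ≈ 31872, ∠D ≈ 129.48°
|G| = 100 / 31872 ≈ 0.0031376
Gain = 20 log₁₀(0.0031376) ≈ -50.07 dB
∠G = 0.00° − 129.48° = -129.48°

-50.1 dB, -129.5°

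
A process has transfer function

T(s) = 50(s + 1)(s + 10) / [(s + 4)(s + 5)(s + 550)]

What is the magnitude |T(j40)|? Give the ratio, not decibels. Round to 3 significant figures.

At s = jω = j40:
zero (s+1): 1 + j40 → |·| = √(1²+40²) = √1601 ≈ 40.012, ∠ = arctan(40/1) ≈ 88.57°
zero (s+10): 10 + j40 → |·| = √(10²+40²) = √1700 ≈ 41.231, ∠ = arctan(40/10) ≈ 75.96°
pole (s+4): 4 + j40 → |·| = √(4²+40²) = √1616 ≈ 40.2, ∠ = arctan(40/4) ≈ 84.29°
pole (s+5): 5 + j40 → |·| = √(5²+40²) = √1625 ≈ 40.311, ∠ = arctan(40/5) ≈ 82.87°
pole (s+550): 550 + j40 → |·| = √(550²+40²) = √304100 ≈ 551.45, ∠ = arctan(40/550) ≈ 4.16°
|T| = 50 · 1649.7 / 8.9363e+05 ≈ 0.092303

0.0923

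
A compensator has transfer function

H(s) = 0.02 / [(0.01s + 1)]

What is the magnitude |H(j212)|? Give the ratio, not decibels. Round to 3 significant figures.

At ω = 212 rad/s:
pole (1 + j212·0.01) = 1 + j2.12 → |·| ≈ 2.344, ∠ ≈ 64.75°
|H| = 0.02 · 1 / (2.344) ≈ 0.0085324

0.00853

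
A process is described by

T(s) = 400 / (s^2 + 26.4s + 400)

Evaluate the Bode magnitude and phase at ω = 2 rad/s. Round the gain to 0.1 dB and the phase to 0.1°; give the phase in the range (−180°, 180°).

0.0 dB, -7.6°

At s = jω = j2:
quadratic: (j2)² + 26.4·j2 + 400 = 396 + j52.8 → |·| ≈ 399.5, ∠ ≈ 7.59°
|T| = 400 / 399.5 ≈ 1.0013
Gain = 20 log₁₀(1.0013) ≈ 0.01 dB
∠T = 0.00° − 7.59° = -7.59°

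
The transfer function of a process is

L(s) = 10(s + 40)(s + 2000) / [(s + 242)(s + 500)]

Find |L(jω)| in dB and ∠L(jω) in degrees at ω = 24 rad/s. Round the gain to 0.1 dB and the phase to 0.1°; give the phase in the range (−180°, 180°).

At s = jω = j24:
zero (s+40): 40 + j24 → |·| = √(40²+24²) = √2176 ≈ 46.648, ∠ = arctan(24/40) ≈ 30.96°
zero (s+2000): 2000 + j24 → |·| = √(2000²+24²) = √4000576 ≈ 2000.1, ∠ = arctan(24/2000) ≈ 0.69°
pole (s+242): 242 + j24 → |·| = √(242²+24²) = √59140 ≈ 243.19, ∠ = arctan(24/242) ≈ 5.66°
pole (s+500): 500 + j24 → |·| = √(500²+24²) = √250576 ≈ 500.58, ∠ = arctan(24/500) ≈ 2.75°
|L| = 10 · 93301 / 1.2174e+05 ≈ 7.664
Gain = 20 log₁₀(7.664) ≈ 17.69 dB
∠L = 31.65° − 8.41° = 23.24°

17.7 dB, 23.2°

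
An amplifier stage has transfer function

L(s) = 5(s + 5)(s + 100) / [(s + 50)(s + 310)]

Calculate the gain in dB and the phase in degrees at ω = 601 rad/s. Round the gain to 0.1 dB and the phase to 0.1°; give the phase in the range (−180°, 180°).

At s = jω = j601:
zero (s+5): 5 + j601 → |·| = √(5²+601²) = √361226 ≈ 601.02, ∠ = arctan(601/5) ≈ 89.52°
zero (s+100): 100 + j601 → |·| = √(100²+601²) = √371201 ≈ 609.26, ∠ = arctan(601/100) ≈ 80.55°
pole (s+50): 50 + j601 → |·| = √(50²+601²) = √363701 ≈ 603.08, ∠ = arctan(601/50) ≈ 85.24°
pole (s+310): 310 + j601 → |·| = √(310²+601²) = √457301 ≈ 676.24, ∠ = arctan(601/310) ≈ 62.72°
|L| = 5 · 3.6618e+05 / 4.0783e+05 ≈ 4.4894
Gain = 20 log₁₀(4.4894) ≈ 13.04 dB
∠L = 170.07° − 147.96° = 22.11°

13.0 dB, 22.1°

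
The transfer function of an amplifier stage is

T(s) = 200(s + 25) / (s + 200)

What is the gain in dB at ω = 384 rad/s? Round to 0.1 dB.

45.0 dB

At s = jω = j384:
zero (s+25): 25 + j384 → |·| = √(25²+384²) = √148081 ≈ 384.81, ∠ = arctan(384/25) ≈ 86.28°
pole (s+200): 200 + j384 → |·| = √(200²+384²) = √187456 ≈ 432.96, ∠ = arctan(384/200) ≈ 62.49°
|T| = 200 · 384.81 / 432.96 ≈ 177.76
Gain = 20 log₁₀(177.76) ≈ 45.00 dB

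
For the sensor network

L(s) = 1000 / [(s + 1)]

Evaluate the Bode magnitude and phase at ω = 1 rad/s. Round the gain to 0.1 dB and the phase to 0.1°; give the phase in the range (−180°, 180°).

57.0 dB, -45.0°

At ω = 1 rad/s:
pole (1 + j1·1) = 1 + j1 → |·| ≈ 1.4142, ∠ ≈ 45.00°
|L| = 1000 · 1 / (1.4142) ≈ 707.11
Gain = 20 log₁₀(707.11) ≈ 56.99 dB
∠L = (0°) − (45.00°) = -45.00°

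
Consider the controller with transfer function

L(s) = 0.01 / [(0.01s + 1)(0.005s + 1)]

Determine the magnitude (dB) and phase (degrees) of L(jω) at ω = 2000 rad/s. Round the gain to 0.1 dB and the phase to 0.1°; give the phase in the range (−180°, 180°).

-86.1 dB, -171.4°

At ω = 2000 rad/s:
pole (1 + j2000·0.01) = 1 + j20 → |·| ≈ 20.025, ∠ ≈ 87.14°
pole (1 + j2000·0.005) = 1 + j10 → |·| ≈ 10.05, ∠ ≈ 84.29°
|L| = 0.01 · 1 / (20.025 · 10.05) ≈ 4.9689e-05
Gain = 20 log₁₀(4.9689e-05) ≈ -86.07 dB
∠L = (0°) − (87.14° + 84.29°) = -171.43°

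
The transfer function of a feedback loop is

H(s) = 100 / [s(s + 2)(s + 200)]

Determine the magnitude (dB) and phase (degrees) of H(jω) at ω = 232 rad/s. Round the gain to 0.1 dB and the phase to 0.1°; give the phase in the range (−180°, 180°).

At s = jω = j232:
pole (s+2): 2 + j232 → |·| = √(2²+232²) = √53828 ≈ 232.01, ∠ = arctan(232/2) ≈ 89.51°
pole (s+200): 200 + j232 → |·| = √(200²+232²) = √93824 ≈ 306.31, ∠ = arctan(232/200) ≈ 49.24°
pole at origin: |s| = 232, ∠ = 90.00° (in denominator)
|H| = 100 / 1.6488e+07 ≈ 6.065e-06
Gain = 20 log₁₀(6.065e-06) ≈ -104.34 dB
∠H = 0.00° − 228.75° = -228.75° ≡ 131.25° (principal value)

-104.3 dB, 131.3°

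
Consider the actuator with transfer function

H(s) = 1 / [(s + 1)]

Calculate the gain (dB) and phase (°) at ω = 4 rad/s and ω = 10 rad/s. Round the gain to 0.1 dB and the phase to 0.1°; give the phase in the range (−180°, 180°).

ω = 4: -12.3 dB, -76.0°; ω = 10: -20.0 dB, -84.3°

At ω = 4 rad/s:
pole (1 + j4·1) = 1 + j4 → |·| ≈ 4.1231, ∠ ≈ 75.96°
|H| = 1 · 1 / (4.1231) ≈ 0.24254
Gain = 20 log₁₀(0.24254) ≈ -12.30 dB
∠H = (0°) − (75.96°) = -75.96°

At ω = 10 rad/s:
pole (1 + j10·1) = 1 + j10 → |·| ≈ 10.05, ∠ ≈ 84.29°
|H| = 1 · 1 / (10.05) ≈ 0.099502
Gain = 20 log₁₀(0.099502) ≈ -20.04 dB
∠H = (0°) − (84.29°) = -84.29°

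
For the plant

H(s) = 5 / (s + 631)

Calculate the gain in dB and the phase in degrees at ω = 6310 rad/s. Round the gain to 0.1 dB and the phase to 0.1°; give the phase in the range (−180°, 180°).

-62.1 dB, -84.3°

Substitute s = j6310:
Numerator: 5 = 5 + j0
Denominator: (j6310) + 631 = 631 + j6310
|N| = √(5² + 0²) ≈ 5, ∠N ≈ 0.00°
|D| = √(631² + 6310²) ≈ 6341.5, ∠D ≈ 84.29°
|H| = 5 / 6341.5 ≈ 0.00078846
Gain = 20 log₁₀(0.00078846) ≈ -62.06 dB
∠H = 0.00° − 84.29° = -84.29°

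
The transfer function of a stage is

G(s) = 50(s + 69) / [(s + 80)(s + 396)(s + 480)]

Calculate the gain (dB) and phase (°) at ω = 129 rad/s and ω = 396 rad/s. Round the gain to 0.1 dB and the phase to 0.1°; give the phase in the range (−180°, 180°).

ω = 129: -72.7 dB, -29.4°; ω = 396: -76.9 dB, -83.0°

At s = jω = j129:
zero (s+69): 69 + j129 → |·| = √(69²+129²) = √21402 ≈ 146.29, ∠ = arctan(129/69) ≈ 61.86°
pole (s+80): 80 + j129 → |·| = √(80²+129²) = √23041 ≈ 151.79, ∠ = arctan(129/80) ≈ 58.19°
pole (s+396): 396 + j129 → |·| = √(396²+129²) = √173457 ≈ 416.48, ∠ = arctan(129/396) ≈ 18.04°
pole (s+480): 480 + j129 → |·| = √(480²+129²) = √247041 ≈ 497.03, ∠ = arctan(129/480) ≈ 15.04°
|G| = 50 · 146.29 / 3.1421e+07 ≈ 0.00023279
Gain = 20 log₁₀(0.00023279) ≈ -72.66 dB
∠G = 61.86° − 91.27° = -29.41°

At s = jω = j396:
zero (s+69): 69 + j396 → |·| = √(69²+396²) = √161577 ≈ 401.97, ∠ = arctan(396/69) ≈ 80.12°
pole (s+80): 80 + j396 → |·| = √(80²+396²) = √163216 ≈ 404, ∠ = arctan(396/80) ≈ 78.58°
pole (s+396): 396 + j396 → |·| = √(396²+396²) = √313632 ≈ 560.03, ∠ = arctan(396/396) ≈ 45.00°
pole (s+480): 480 + j396 → |·| = √(480²+396²) = √387216 ≈ 622.27, ∠ = arctan(396/480) ≈ 39.52°
|G| = 50 · 401.97 / 1.4079e+08 ≈ 0.00014276
Gain = 20 log₁₀(0.00014276) ≈ -76.91 dB
∠G = 80.12° − 163.10° = -82.98°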